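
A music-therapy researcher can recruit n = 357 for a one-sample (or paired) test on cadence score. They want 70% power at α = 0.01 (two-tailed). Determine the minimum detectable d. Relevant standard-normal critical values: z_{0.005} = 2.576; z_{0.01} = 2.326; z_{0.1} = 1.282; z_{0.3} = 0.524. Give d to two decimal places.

For a single sample (or paired design) of n = 357: d_min = (z_{α/2} + z_β)/√n.
z-sum = 2.576 + 0.524 = 3.100.
d_min = 3.100 / √357 = 3.100 / 18.894 = 0.164.

d_min ≈ 0.16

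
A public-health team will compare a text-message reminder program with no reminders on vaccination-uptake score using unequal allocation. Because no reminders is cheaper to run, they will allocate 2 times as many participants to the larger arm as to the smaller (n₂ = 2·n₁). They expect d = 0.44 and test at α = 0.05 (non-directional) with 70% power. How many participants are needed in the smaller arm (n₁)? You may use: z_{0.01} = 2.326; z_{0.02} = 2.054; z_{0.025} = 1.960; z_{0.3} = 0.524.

With allocation ratio k = n₂/n₁ = 2, Var(x̄₁−x̄₂) = σ²(1/n₁ + 1/(k·n₁)) = σ²·(k+1)/(k·n₁).
So n₁ = (1 + 1/k)·((z_{α/2} + z_β)/d)² = 1.500 × (2.484/0.44)².
n₁ = 1.500 × 31.87 = 47.8.
Round up: n₁ = 48, giving n₂ = 2 × 48 = 96.

n₁ = 48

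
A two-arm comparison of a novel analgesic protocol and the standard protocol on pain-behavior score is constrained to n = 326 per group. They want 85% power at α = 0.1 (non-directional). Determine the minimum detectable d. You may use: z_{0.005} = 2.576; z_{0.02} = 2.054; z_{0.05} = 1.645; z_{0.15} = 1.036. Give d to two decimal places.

For two independent groups of n = 326 each: d_min = (z_{α/2} + z_β)·√(2/n).
z-sum = 1.645 + 1.036 = 2.681.
d_min = 2.681 × √(2/326) = 2.681 × 0.0783 = 0.210.

d_min ≈ 0.21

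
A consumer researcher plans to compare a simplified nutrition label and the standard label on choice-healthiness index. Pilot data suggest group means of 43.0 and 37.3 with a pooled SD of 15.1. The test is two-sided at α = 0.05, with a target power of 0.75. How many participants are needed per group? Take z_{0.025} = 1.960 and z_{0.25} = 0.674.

n = 98 per group

Cohen's d = |M₁ − M₂| / SD_pooled = |43.0 − 37.3| / 15.1 = 5.7 / 15.1 = 0.377.
For two independent groups with equal n: n = 2·((z_{α/2} + z_β) / d)².
z_{α/2} + z_β = 1.960 + 0.674 = 2.634.
n = 2 × (2.634 / 0.377)² = 2 × 6.987² = 2 × 48.81 = 97.6.
Round up to the next whole participant.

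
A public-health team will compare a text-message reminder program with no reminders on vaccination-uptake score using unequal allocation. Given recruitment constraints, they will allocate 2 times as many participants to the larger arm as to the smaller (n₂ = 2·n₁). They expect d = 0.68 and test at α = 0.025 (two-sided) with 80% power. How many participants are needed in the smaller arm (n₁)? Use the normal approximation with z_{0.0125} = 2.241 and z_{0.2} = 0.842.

n₁ = 31

With allocation ratio k = n₂/n₁ = 2, Var(x̄₁−x̄₂) = σ²(1/n₁ + 1/(k·n₁)) = σ²·(k+1)/(k·n₁).
So n₁ = (1 + 1/k)·((z_{α/2} + z_β)/d)² = 1.500 × (3.083/0.68)².
n₁ = 1.500 × 20.56 = 30.8.
Round up: n₁ = 31, giving n₂ = 2 × 31 = 62.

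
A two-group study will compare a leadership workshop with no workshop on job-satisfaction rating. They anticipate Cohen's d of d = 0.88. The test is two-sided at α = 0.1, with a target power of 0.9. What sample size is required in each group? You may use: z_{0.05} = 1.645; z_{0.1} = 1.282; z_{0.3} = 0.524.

For two independent groups with equal n: n = 2·((z_{α/2} + z_β) / d)².
z_{α/2} + z_β = 1.645 + 1.282 = 2.927.
n = 2 × (2.927 / 0.88)² = 2 × 3.326² = 2 × 11.06 = 22.1.
Round up to the next whole participant.

n = 23 per group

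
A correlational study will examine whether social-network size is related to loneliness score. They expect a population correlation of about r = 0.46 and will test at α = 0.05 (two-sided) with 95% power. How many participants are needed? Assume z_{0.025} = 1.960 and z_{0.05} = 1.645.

n = 56

Fisher's z: C = ½·ln((1+r)/(1−r)) = ½·ln(2.7037) = 0.4973.
n = ((z_{α/2} + z_β)/C)² + 3.
(1.960 + 1.645) / 0.4973 = 3.605 / 0.4973 = 7.249.
n = 7.249² + 3 = 52.55 + 3 = 55.6.
Round up.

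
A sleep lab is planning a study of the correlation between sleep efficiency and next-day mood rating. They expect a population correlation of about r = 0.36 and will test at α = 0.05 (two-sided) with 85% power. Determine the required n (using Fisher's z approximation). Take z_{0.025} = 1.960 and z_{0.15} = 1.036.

n = 67

Fisher's z: C = ½·ln((1+r)/(1−r)) = ½·ln(2.1250) = 0.3769.
n = ((z_{α/2} + z_β)/C)² + 3.
(1.960 + 1.036) / 0.3769 = 2.996 / 0.3769 = 7.949.
n = 7.949² + 3 = 63.19 + 3 = 66.2.
Round up.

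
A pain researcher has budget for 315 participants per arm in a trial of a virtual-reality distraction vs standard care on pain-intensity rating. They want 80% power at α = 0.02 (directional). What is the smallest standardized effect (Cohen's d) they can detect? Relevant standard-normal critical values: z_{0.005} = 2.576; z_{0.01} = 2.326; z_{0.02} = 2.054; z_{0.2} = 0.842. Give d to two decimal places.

For two independent groups of n = 315 each: d_min = (z_{α} + z_β)·√(2/n).
z-sum = 2.054 + 0.842 = 2.896.
d_min = 2.896 × √(2/315) = 2.896 × 0.0797 = 0.231.

d_min ≈ 0.23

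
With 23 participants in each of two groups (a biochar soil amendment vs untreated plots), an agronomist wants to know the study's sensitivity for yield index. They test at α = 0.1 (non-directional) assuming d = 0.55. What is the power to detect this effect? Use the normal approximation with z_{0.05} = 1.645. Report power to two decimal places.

For two equal groups, power = Φ(d·√(n/2) − z_{α/2}).
d·√(n/2) = 0.55 × √(23/2) = 0.55 × 3.391 = 1.865.
z_β = 1.865 − 1.645 = 0.220.
Power = Φ(0.220) = 0.587.

power ≈ 0.59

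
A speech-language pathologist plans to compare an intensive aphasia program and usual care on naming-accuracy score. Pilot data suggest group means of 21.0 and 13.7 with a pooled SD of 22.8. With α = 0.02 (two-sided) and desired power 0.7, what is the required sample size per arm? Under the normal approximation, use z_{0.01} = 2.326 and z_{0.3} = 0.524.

Cohen's d = |M₁ − M₂| / SD_pooled = |21.0 − 13.7| / 22.8 = 7.3 / 22.8 = 0.320.
For two independent groups with equal n: n = 2·((z_{α/2} + z_β) / d)².
z_{α/2} + z_β = 2.326 + 0.524 = 2.850.
n = 2 × (2.850 / 0.320)² = 2 × 8.906² = 2 × 79.32 = 158.6.
Round up to the next whole participant.

n = 159 per group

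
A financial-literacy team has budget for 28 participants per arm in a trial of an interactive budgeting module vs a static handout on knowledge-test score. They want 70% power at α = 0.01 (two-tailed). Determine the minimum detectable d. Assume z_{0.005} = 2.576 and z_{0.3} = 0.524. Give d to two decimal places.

For two independent groups of n = 28 each: d_min = (z_{α/2} + z_β)·√(2/n).
z-sum = 2.576 + 0.524 = 3.100.
d_min = 3.100 × √(2/28) = 3.100 × 0.2673 = 0.829.

d_min ≈ 0.83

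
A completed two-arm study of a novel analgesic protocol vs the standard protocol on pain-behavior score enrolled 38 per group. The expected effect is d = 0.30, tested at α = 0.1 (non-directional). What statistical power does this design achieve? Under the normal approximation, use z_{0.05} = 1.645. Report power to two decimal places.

For two equal groups, power = Φ(d·√(n/2) − z_{α/2}).
d·√(n/2) = 0.30 × √(38/2) = 0.30 × 4.359 = 1.308.
z_β = 1.308 − 1.645 = -0.337.
Power = Φ(-0.337) = 0.368.

power ≈ 0.37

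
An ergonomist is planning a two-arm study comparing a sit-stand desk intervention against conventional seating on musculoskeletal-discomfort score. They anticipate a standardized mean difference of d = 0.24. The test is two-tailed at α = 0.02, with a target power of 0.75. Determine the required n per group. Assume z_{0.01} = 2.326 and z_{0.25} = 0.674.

n = 313 per group

For two independent groups with equal n: n = 2·((z_{α/2} + z_β) / d)².
z_{α/2} + z_β = 2.326 + 0.674 = 3.000.
n = 2 × (3.000 / 0.24)² = 2 × 12.500² = 2 × 156.25 = 312.5.
Round up to the next whole participant.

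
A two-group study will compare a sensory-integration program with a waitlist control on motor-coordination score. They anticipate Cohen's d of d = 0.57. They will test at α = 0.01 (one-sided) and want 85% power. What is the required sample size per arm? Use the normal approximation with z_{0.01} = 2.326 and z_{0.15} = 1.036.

For two independent groups with equal n: n = 2·((z_{α} + z_β) / d)².
z_{α} + z_β = 2.326 + 1.036 = 3.362.
n = 2 × (3.362 / 0.57)² = 2 × 5.898² = 2 × 34.79 = 69.6.
Round up to the next whole participant.

n = 70 per group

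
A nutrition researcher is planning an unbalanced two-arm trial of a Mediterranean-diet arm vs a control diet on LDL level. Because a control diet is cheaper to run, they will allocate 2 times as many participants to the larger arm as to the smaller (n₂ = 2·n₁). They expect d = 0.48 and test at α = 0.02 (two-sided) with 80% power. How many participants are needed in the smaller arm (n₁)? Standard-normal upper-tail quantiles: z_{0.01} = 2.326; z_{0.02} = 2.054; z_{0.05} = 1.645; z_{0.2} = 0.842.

With allocation ratio k = n₂/n₁ = 2, Var(x̄₁−x̄₂) = σ²(1/n₁ + 1/(k·n₁)) = σ²·(k+1)/(k·n₁).
So n₁ = (1 + 1/k)·((z_{α/2} + z_β)/d)² = 1.500 × (3.168/0.48)².
n₁ = 1.500 × 43.56 = 65.3.
Round up: n₁ = 66, giving n₂ = 2 × 66 = 132.

n₁ = 66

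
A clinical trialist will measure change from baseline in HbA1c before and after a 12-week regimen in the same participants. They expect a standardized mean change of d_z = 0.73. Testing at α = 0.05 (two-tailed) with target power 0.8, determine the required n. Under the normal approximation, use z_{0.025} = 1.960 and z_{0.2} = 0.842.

For a paired (one-sample on differences) test: n = ((z_{α/2} + z_β) / d)².
z_{α/2} + z_β = 1.960 + 0.842 = 2.802.
n = (2.802 / 0.73)² = 3.838² = 14.73.
Round up.

n = 15 pairs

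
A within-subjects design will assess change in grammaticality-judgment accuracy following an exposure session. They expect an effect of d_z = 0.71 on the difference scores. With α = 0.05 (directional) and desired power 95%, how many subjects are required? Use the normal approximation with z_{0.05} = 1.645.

For a paired (one-sample on differences) test: n = ((z_{α} + z_β) / d)².
z_{α} + z_β = 1.645 + 1.645 = 3.290.
n = (3.290 / 0.71)² = 4.634² = 21.47.
Round up.

n = 22 pairs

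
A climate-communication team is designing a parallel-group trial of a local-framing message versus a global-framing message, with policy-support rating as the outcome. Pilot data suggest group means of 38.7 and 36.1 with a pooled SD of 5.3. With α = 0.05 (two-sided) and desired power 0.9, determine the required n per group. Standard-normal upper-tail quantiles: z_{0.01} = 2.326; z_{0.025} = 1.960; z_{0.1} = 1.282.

n = 88 per group

Cohen's d = |M₁ − M₂| / SD_pooled = |38.7 − 36.1| / 5.3 = 2.6 / 5.3 = 0.491.
For two independent groups with equal n: n = 2·((z_{α/2} + z_β) / d)².
z_{α/2} + z_β = 1.960 + 1.282 = 3.242.
n = 2 × (3.242 / 0.491)² = 2 × 6.603² = 2 × 43.60 = 87.2.
Round up to the next whole participant.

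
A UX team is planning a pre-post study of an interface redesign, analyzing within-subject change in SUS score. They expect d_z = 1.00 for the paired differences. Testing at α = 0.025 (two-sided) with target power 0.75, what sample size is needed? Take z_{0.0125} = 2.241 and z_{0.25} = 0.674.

For a paired (one-sample on differences) test: n = ((z_{α/2} + z_β) / d)².
z_{α/2} + z_β = 2.241 + 0.674 = 2.915.
n = (2.915 / 1.00)² = 2.915² = 8.50.
Round up.

n = 9 pairs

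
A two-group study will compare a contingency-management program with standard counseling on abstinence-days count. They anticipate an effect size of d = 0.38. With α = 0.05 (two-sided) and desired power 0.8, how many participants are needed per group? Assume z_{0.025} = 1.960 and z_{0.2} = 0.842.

n = 109 per group

For two independent groups with equal n: n = 2·((z_{α/2} + z_β) / d)².
z_{α/2} + z_β = 1.960 + 0.842 = 2.802.
n = 2 × (2.802 / 0.38)² = 2 × 7.374² = 2 × 54.37 = 108.7.
Round up to the next whole participant.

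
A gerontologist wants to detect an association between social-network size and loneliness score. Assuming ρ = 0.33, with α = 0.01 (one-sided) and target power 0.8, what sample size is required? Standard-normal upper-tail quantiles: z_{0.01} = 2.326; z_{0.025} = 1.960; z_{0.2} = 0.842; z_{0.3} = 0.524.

n = 89

Fisher's z: C = ½·ln((1+r)/(1−r)) = ½·ln(1.9851) = 0.3428.
n = ((z_{α} + z_β)/C)² + 3.
(2.326 + 0.842) / 0.3428 = 3.168 / 0.3428 = 9.242.
n = 9.242² + 3 = 85.41 + 3 = 88.4.
Round up.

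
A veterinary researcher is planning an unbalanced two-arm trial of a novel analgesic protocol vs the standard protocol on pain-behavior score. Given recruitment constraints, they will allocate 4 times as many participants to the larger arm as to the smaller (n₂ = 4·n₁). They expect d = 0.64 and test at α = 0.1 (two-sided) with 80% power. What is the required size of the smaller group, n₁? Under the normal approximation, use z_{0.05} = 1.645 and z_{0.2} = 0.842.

n₁ = 19

With allocation ratio k = n₂/n₁ = 4, Var(x̄₁−x̄₂) = σ²(1/n₁ + 1/(k·n₁)) = σ²·(k+1)/(k·n₁).
So n₁ = (1 + 1/k)·((z_{α/2} + z_β)/d)² = 1.250 × (2.487/0.64)².
n₁ = 1.250 × 15.10 = 18.9.
Round up: n₁ = 19, giving n₂ = 4 × 19 = 76.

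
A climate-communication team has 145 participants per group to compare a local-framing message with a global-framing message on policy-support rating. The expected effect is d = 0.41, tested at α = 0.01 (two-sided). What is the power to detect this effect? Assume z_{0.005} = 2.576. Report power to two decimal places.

For two equal groups, power = Φ(d·√(n/2) − z_{α/2}).
d·√(n/2) = 0.41 × √(145/2) = 0.41 × 8.515 = 3.491.
z_β = 3.491 − 2.576 = 0.915.
Power = Φ(0.915) = 0.820.

power ≈ 0.82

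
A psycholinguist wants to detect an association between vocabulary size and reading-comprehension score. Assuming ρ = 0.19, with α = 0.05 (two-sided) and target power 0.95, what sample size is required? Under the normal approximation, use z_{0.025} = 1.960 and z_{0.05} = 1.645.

n = 355

Fisher's z: C = ½·ln((1+r)/(1−r)) = ½·ln(1.4691) = 0.1923.
n = ((z_{α/2} + z_β)/C)² + 3.
(1.960 + 1.645) / 0.1923 = 3.605 / 0.1923 = 18.747.
n = 18.747² + 3 = 351.44 + 3 = 354.4.
Round up.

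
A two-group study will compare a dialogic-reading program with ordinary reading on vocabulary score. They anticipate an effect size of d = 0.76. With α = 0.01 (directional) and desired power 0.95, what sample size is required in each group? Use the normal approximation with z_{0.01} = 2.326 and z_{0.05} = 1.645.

n = 55 per group

For two independent groups with equal n: n = 2·((z_{α} + z_β) / d)².
z_{α} + z_β = 2.326 + 1.645 = 3.971.
n = 2 × (3.971 / 0.76)² = 2 × 5.225² = 2 × 27.30 = 54.6.
Round up to the next whole participant.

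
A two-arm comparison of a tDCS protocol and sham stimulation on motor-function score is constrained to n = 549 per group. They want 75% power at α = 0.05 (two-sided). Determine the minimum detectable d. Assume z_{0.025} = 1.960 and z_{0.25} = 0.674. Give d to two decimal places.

d_min ≈ 0.16

For two independent groups of n = 549 each: d_min = (z_{α/2} + z_β)·√(2/n).
z-sum = 1.960 + 0.674 = 2.634.
d_min = 2.634 × √(2/549) = 2.634 × 0.0604 = 0.159.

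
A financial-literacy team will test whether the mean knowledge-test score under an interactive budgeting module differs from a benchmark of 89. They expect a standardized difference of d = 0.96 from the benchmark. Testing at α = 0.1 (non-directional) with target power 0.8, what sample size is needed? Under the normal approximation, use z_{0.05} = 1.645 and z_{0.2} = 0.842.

n = 7

For a one-sample test: n = ((z_{α/2} + z_β) / d)².
z_{α/2} + z_β = 1.645 + 0.842 = 2.487.
n = (2.487 / 0.96)² = 2.591² = 6.71.
Round up.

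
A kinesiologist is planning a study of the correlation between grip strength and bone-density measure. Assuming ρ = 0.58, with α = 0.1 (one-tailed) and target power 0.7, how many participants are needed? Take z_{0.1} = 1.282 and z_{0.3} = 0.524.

n = 11

Fisher's z: C = ½·ln((1+r)/(1−r)) = ½·ln(3.7619) = 0.6625.
n = ((z_{α} + z_β)/C)² + 3.
(1.282 + 0.524) / 0.6625 = 1.806 / 0.6625 = 2.726.
n = 2.726² + 3 = 7.43 + 3 = 10.4.
Round up.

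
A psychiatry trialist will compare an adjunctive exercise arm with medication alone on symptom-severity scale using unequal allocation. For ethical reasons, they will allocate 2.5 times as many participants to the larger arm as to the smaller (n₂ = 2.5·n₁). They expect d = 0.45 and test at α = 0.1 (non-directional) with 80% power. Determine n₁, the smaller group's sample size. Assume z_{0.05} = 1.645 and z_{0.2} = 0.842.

n₁ = 43

With allocation ratio k = n₂/n₁ = 2.5, Var(x̄₁−x̄₂) = σ²(1/n₁ + 1/(k·n₁)) = σ²·(k+1)/(k·n₁).
So n₁ = (1 + 1/k)·((z_{α/2} + z_β)/d)² = 1.400 × (2.487/0.45)².
n₁ = 1.400 × 30.54 = 42.8.
Round up: n₁ = 43, giving n₂ = ⌈2.5 × 43⌉ = ⌈107.5⌉ = 108.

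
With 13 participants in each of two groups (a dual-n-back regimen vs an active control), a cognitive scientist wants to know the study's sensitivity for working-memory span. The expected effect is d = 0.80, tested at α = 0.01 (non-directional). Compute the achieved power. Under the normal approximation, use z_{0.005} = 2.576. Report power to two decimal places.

power ≈ 0.30

For two equal groups, power = Φ(d·√(n/2) − z_{α/2}).
d·√(n/2) = 0.80 × √(13/2) = 0.80 × 2.550 = 2.040.
z_β = 2.040 − 2.576 = -0.536.
Power = Φ(-0.536) = 0.296.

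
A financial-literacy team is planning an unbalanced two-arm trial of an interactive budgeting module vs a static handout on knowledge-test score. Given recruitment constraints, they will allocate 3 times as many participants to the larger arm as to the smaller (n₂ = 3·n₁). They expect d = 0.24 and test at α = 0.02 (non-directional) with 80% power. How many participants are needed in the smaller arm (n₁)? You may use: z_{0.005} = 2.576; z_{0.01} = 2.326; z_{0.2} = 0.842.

n₁ = 233

With allocation ratio k = n₂/n₁ = 3, Var(x̄₁−x̄₂) = σ²(1/n₁ + 1/(k·n₁)) = σ²·(k+1)/(k·n₁).
So n₁ = (1 + 1/k)·((z_{α/2} + z_β)/d)² = 1.333 × (3.168/0.24)².
n₁ = 1.333 × 174.24 = 232.3.
Round up: n₁ = 233, giving n₂ = 3 × 233 = 699.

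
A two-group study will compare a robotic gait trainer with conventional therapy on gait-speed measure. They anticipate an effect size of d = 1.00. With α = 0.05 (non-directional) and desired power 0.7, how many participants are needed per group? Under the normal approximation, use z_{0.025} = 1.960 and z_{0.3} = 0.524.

n = 13 per group

For two independent groups with equal n: n = 2·((z_{α/2} + z_β) / d)².
z_{α/2} + z_β = 1.960 + 0.524 = 2.484.
n = 2 × (2.484 / 1.00)² = 2 × 2.484² = 2 × 6.17 = 12.3.
Round up to the next whole participant.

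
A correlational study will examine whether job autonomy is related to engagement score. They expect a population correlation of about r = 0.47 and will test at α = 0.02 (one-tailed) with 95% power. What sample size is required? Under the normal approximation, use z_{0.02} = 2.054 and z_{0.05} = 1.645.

Fisher's z: C = ½·ln((1+r)/(1−r)) = ½·ln(2.7736) = 0.5101.
n = ((z_{α} + z_β)/C)² + 3.
(2.054 + 1.645) / 0.5101 = 3.699 / 0.5101 = 7.252.
n = 7.252² + 3 = 52.58 + 3 = 55.6.
Round up.

n = 56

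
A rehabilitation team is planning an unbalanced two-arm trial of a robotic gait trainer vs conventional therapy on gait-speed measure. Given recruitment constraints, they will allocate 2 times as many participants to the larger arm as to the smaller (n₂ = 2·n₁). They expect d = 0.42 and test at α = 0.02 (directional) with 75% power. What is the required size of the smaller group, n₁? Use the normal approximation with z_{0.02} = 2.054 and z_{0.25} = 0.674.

With allocation ratio k = n₂/n₁ = 2, Var(x̄₁−x̄₂) = σ²(1/n₁ + 1/(k·n₁)) = σ²·(k+1)/(k·n₁).
So n₁ = (1 + 1/k)·((z_{α} + z_β)/d)² = 1.500 × (2.728/0.42)².
n₁ = 1.500 × 42.19 = 63.3.
Round up: n₁ = 64, giving n₂ = 2 × 64 = 128.

n₁ = 64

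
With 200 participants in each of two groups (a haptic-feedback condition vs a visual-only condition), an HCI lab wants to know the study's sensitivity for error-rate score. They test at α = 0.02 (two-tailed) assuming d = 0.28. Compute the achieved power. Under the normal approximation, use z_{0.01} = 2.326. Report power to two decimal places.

For two equal groups, power = Φ(d·√(n/2) − z_{α/2}).
d·√(n/2) = 0.28 × √(200/2) = 0.28 × 10.000 = 2.800.
z_β = 2.800 − 2.326 = 0.474.
Power = Φ(0.474) = 0.682.

power ≈ 0.68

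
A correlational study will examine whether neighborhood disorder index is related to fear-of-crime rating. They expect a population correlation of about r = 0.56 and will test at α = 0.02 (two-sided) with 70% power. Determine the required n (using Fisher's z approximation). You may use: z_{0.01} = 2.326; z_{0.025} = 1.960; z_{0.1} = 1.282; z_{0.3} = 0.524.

Fisher's z: C = ½·ln((1+r)/(1−r)) = ½·ln(3.5455) = 0.6328.
n = ((z_{α/2} + z_β)/C)² + 3.
(2.326 + 0.524) / 0.6328 = 2.850 / 0.6328 = 4.504.
n = 4.504² + 3 = 20.28 + 3 = 23.3.
Round up.

n = 24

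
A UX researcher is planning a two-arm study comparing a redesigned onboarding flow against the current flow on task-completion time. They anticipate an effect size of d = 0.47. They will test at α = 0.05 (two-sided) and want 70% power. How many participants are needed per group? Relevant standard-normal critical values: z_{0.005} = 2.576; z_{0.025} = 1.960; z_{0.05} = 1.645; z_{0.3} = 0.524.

n = 56 per group

For two independent groups with equal n: n = 2·((z_{α/2} + z_β) / d)².
z_{α/2} + z_β = 1.960 + 0.524 = 2.484.
n = 2 × (2.484 / 0.47)² = 2 × 5.285² = 2 × 27.93 = 55.9.
Round up to the next whole participant.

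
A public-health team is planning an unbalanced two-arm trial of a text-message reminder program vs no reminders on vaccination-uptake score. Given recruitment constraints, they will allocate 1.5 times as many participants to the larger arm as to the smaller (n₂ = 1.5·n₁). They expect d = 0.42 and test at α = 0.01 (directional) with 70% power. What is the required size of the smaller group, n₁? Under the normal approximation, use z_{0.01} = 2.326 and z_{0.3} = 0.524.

With allocation ratio k = n₂/n₁ = 1.5, Var(x̄₁−x̄₂) = σ²(1/n₁ + 1/(k·n₁)) = σ²·(k+1)/(k·n₁).
So n₁ = (1 + 1/k)·((z_{α} + z_β)/d)² = 1.667 × (2.850/0.42)².
n₁ = 1.667 × 46.05 = 76.7.
Round up: n₁ = 77, giving n₂ = ⌈1.5 × 77⌉ = ⌈115.5⌉ = 116.

n₁ = 77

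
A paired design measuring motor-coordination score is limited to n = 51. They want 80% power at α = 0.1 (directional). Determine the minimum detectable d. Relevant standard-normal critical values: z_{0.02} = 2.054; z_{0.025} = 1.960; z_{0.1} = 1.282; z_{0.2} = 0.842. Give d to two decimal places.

d_min ≈ 0.30

For a single sample (or paired design) of n = 51: d_min = (z_{α} + z_β)/√n.
z-sum = 1.282 + 0.842 = 2.124.
d_min = 2.124 / √51 = 2.124 / 7.141 = 0.297.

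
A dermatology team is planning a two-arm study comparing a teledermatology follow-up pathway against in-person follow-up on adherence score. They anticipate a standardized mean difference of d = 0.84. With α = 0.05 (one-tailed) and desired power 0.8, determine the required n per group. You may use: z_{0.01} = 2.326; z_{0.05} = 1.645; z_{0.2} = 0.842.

For two independent groups with equal n: n = 2·((z_{α} + z_β) / d)².
z_{α} + z_β = 1.645 + 0.842 = 2.487.
n = 2 × (2.487 / 0.84)² = 2 × 2.961² = 2 × 8.77 = 17.5.
Round up to the next whole participant.

n = 18 per group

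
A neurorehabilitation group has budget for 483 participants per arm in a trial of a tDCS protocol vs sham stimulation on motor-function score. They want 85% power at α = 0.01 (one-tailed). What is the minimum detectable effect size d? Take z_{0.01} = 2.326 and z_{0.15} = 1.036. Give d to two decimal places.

d_min ≈ 0.22

For two independent groups of n = 483 each: d_min = (z_{α} + z_β)·√(2/n).
z-sum = 2.326 + 1.036 = 3.362.
d_min = 3.362 × √(2/483) = 3.362 × 0.0643 = 0.216.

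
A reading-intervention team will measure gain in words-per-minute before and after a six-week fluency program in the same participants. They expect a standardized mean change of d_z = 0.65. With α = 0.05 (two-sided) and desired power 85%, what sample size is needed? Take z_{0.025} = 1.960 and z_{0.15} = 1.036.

For a paired (one-sample on differences) test: n = ((z_{α/2} + z_β) / d)².
z_{α/2} + z_β = 1.960 + 1.036 = 2.996.
n = (2.996 / 0.65)² = 4.609² = 21.25.
Round up.

n = 22 pairs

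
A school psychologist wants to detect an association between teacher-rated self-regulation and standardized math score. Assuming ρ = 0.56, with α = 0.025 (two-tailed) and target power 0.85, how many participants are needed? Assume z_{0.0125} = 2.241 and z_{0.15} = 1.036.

Fisher's z: C = ½·ln((1+r)/(1−r)) = ½·ln(3.5455) = 0.6328.
n = ((z_{α/2} + z_β)/C)² + 3.
(2.241 + 1.036) / 0.6328 = 3.277 / 0.6328 = 5.179.
n = 5.179² + 3 = 26.82 + 3 = 29.8.
Round up.

n = 30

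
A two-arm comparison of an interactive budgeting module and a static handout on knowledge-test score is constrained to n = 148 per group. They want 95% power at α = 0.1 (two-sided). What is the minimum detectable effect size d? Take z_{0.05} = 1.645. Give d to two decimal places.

For two independent groups of n = 148 each: d_min = (z_{α/2} + z_β)·√(2/n).
z-sum = 1.645 + 1.645 = 3.290.
d_min = 3.290 × √(2/148) = 3.290 × 0.1162 = 0.382.

d_min ≈ 0.38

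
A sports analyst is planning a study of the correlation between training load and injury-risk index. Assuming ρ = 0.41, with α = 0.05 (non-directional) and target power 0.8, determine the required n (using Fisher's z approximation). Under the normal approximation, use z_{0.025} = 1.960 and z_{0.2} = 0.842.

n = 45

Fisher's z: C = ½·ln((1+r)/(1−r)) = ½·ln(2.3898) = 0.4356.
n = ((z_{α/2} + z_β)/C)² + 3.
(1.960 + 0.842) / 0.4356 = 2.802 / 0.4356 = 6.433.
n = 6.433² + 3 = 41.38 + 3 = 44.4.
Round up.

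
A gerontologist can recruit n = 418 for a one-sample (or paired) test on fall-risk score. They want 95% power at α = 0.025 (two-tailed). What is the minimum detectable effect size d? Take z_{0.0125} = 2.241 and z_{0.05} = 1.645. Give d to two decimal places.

For a single sample (or paired design) of n = 418: d_min = (z_{α/2} + z_β)/√n.
z-sum = 2.241 + 1.645 = 3.886.
d_min = 3.886 / √418 = 3.886 / 20.445 = 0.190.

d_min ≈ 0.19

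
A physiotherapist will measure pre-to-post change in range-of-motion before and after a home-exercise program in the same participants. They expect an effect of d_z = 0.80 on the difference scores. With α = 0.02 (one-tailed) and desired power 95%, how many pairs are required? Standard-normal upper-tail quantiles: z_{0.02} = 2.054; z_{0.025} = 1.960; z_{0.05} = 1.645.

n = 22 pairs

For a paired (one-sample on differences) test: n = ((z_{α} + z_β) / d)².
z_{α} + z_β = 2.054 + 1.645 = 3.699.
n = (3.699 / 0.80)² = 4.624² = 21.38.
Round up.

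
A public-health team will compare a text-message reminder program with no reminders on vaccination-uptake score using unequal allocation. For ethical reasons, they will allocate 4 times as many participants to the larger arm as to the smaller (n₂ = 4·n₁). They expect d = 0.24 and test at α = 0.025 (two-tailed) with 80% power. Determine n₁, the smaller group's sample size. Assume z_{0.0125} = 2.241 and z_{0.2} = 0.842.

n₁ = 207

With allocation ratio k = n₂/n₁ = 4, Var(x̄₁−x̄₂) = σ²(1/n₁ + 1/(k·n₁)) = σ²·(k+1)/(k·n₁).
So n₁ = (1 + 1/k)·((z_{α/2} + z_β)/d)² = 1.250 × (3.083/0.24)².
n₁ = 1.250 × 165.02 = 206.3.
Round up: n₁ = 207, giving n₂ = 4 × 207 = 828.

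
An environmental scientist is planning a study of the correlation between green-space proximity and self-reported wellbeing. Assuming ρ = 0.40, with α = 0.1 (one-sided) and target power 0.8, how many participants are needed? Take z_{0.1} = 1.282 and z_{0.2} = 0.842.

Fisher's z: C = ½·ln((1+r)/(1−r)) = ½·ln(2.3333) = 0.4236.
n = ((z_{α} + z_β)/C)² + 3.
(1.282 + 0.842) / 0.4236 = 2.124 / 0.4236 = 5.014.
n = 5.014² + 3 = 25.14 + 3 = 28.1.
Round up.

n = 29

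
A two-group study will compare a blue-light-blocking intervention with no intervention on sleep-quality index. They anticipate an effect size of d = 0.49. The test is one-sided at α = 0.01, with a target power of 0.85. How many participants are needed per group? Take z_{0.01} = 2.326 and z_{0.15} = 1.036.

For two independent groups with equal n: n = 2·((z_{α} + z_β) / d)².
z_{α} + z_β = 2.326 + 1.036 = 3.362.
n = 2 × (3.362 / 0.49)² = 2 × 6.861² = 2 × 47.08 = 94.2.
Round up to the next whole participant.

n = 95 per group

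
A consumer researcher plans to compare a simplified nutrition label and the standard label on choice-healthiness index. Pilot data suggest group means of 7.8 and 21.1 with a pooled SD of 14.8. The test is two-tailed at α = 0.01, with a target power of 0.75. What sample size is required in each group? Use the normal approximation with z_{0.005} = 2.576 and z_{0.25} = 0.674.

n = 27 per group

Cohen's d = |M₁ − M₂| / SD_pooled = |7.8 − 21.1| / 14.8 = 13.3 / 14.8 = 0.899.
For two independent groups with equal n: n = 2·((z_{α/2} + z_β) / d)².
z_{α/2} + z_β = 2.576 + 0.674 = 3.250.
n = 2 × (3.250 / 0.899)² = 2 × 3.615² = 2 × 13.07 = 26.1.
Round up to the next whole participant.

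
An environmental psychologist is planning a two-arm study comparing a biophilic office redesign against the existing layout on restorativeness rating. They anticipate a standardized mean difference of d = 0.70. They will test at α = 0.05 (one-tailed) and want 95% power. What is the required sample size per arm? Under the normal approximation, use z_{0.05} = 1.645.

For two independent groups with equal n: n = 2·((z_{α} + z_β) / d)².
z_{α} + z_β = 1.645 + 1.645 = 3.290.
n = 2 × (3.290 / 0.70)² = 2 × 4.700² = 2 × 22.09 = 44.2.
Round up to the next whole participant.

n = 45 per group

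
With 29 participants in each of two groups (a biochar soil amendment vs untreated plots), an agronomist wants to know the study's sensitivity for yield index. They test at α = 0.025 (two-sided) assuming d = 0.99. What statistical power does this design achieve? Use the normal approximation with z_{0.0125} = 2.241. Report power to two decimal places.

For two equal groups, power = Φ(d·√(n/2) − z_{α/2}).
d·√(n/2) = 0.99 × √(29/2) = 0.99 × 3.808 = 3.770.
z_β = 3.770 − 2.241 = 1.529.
Power = Φ(1.529) = 0.937.

power ≈ 0.94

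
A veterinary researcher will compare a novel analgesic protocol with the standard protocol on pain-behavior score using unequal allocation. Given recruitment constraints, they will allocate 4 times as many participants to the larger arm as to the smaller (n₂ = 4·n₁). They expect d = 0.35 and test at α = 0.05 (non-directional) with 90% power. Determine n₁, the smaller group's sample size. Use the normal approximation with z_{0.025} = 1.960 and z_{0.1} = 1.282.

n₁ = 108

With allocation ratio k = n₂/n₁ = 4, Var(x̄₁−x̄₂) = σ²(1/n₁ + 1/(k·n₁)) = σ²·(k+1)/(k·n₁).
So n₁ = (1 + 1/k)·((z_{α/2} + z_β)/d)² = 1.250 × (3.242/0.35)².
n₁ = 1.250 × 85.80 = 107.3.
Round up: n₁ = 108, giving n₂ = 4 × 108 = 432.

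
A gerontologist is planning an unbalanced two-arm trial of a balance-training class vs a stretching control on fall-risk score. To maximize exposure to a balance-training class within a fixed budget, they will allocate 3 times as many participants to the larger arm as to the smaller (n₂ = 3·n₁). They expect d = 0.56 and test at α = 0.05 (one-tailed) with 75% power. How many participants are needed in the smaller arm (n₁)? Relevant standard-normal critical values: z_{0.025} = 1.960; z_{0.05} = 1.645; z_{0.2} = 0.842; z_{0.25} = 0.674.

n₁ = 23

With allocation ratio k = n₂/n₁ = 3, Var(x̄₁−x̄₂) = σ²(1/n₁ + 1/(k·n₁)) = σ²·(k+1)/(k·n₁).
So n₁ = (1 + 1/k)·((z_{α} + z_β)/d)² = 1.333 × (2.319/0.56)².
n₁ = 1.333 × 17.15 = 22.9.
Round up: n₁ = 23, giving n₂ = 3 × 23 = 69.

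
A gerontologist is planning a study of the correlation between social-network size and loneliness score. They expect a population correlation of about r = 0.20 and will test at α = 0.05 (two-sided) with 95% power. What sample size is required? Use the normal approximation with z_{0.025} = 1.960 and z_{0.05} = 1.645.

Fisher's z: C = ½·ln((1+r)/(1−r)) = ½·ln(1.5000) = 0.2027.
n = ((z_{α/2} + z_β)/C)² + 3.
(1.960 + 1.645) / 0.2027 = 3.605 / 0.2027 = 17.785.
n = 17.785² + 3 = 316.30 + 3 = 319.3.
Round up.

n = 320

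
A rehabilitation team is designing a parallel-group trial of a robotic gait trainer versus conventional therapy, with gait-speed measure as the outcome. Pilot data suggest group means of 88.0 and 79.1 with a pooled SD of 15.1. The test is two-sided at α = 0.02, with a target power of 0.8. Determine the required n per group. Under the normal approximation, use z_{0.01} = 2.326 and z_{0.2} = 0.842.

n = 58 per group

Cohen's d = |M₁ − M₂| / SD_pooled = |88.0 − 79.1| / 15.1 = 8.9 / 15.1 = 0.589.
For two independent groups with equal n: n = 2·((z_{α/2} + z_β) / d)².
z_{α/2} + z_β = 2.326 + 0.842 = 3.168.
n = 2 × (3.168 / 0.589)² = 2 × 5.379² = 2 × 28.93 = 57.9.
Round up to the next whole participant.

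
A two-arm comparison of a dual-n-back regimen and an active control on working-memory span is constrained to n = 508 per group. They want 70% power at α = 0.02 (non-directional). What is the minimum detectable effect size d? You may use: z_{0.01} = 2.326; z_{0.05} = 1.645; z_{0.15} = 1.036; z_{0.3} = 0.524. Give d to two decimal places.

For two independent groups of n = 508 each: d_min = (z_{α/2} + z_β)·√(2/n).
z-sum = 2.326 + 0.524 = 2.850.
d_min = 2.850 × √(2/508) = 2.850 × 0.0627 = 0.179.

d_min ≈ 0.18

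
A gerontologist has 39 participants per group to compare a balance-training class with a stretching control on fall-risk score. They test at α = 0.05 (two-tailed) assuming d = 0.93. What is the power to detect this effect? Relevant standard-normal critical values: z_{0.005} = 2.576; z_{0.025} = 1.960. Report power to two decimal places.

For two equal groups, power = Φ(d·√(n/2) − z_{α/2}).
d·√(n/2) = 0.93 × √(39/2) = 0.93 × 4.416 = 4.107.
z_β = 4.107 − 1.960 = 2.147.
Power = Φ(2.147) = 0.984.

power ≈ 0.98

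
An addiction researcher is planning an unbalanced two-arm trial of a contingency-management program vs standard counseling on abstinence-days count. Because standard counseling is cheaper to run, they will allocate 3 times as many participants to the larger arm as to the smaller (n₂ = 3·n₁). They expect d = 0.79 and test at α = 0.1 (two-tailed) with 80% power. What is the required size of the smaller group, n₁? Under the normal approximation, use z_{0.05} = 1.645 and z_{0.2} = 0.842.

With allocation ratio k = n₂/n₁ = 3, Var(x̄₁−x̄₂) = σ²(1/n₁ + 1/(k·n₁)) = σ²·(k+1)/(k·n₁).
So n₁ = (1 + 1/k)·((z_{α/2} + z_β)/d)² = 1.333 × (2.487/0.79)².
n₁ = 1.333 × 9.91 = 13.2.
Round up: n₁ = 14, giving n₂ = 3 × 14 = 42.

n₁ = 14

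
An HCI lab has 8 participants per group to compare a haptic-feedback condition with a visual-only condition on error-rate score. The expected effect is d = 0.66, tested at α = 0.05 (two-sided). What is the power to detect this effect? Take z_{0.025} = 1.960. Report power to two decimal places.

For two equal groups, power = Φ(d·√(n/2) − z_{α/2}).
d·√(n/2) = 0.66 × √(8/2) = 0.66 × 2.000 = 1.320.
z_β = 1.320 − 1.960 = -0.640.
Power = Φ(-0.640) = 0.261.

power ≈ 0.26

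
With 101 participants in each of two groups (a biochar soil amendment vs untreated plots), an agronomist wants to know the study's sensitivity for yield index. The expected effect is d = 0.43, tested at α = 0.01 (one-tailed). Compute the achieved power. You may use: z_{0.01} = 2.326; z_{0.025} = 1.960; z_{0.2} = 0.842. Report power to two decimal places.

power ≈ 0.77

For two equal groups, power = Φ(d·√(n/2) − z_{α}).
d·√(n/2) = 0.43 × √(101/2) = 0.43 × 7.106 = 3.056.
z_β = 3.056 − 2.326 = 0.730.
Power = Φ(0.730) = 0.767.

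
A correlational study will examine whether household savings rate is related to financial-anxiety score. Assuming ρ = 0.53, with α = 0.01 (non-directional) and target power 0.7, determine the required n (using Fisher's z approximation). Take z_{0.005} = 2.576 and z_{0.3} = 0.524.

n = 31

Fisher's z: C = ½·ln((1+r)/(1−r)) = ½·ln(3.2553) = 0.5901.
n = ((z_{α/2} + z_β)/C)² + 3.
(2.576 + 0.524) / 0.5901 = 3.100 / 0.5901 = 5.253.
n = 5.253² + 3 = 27.60 + 3 = 30.6.
Round up.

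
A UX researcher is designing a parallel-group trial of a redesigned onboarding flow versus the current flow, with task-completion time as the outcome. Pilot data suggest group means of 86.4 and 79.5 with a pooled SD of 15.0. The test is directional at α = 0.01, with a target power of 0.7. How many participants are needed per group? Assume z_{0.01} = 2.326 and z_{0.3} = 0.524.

Cohen's d = |M₁ − M₂| / SD_pooled = |86.4 − 79.5| / 15.0 = 6.9 / 15.0 = 0.460.
For two independent groups with equal n: n = 2·((z_{α} + z_β) / d)².
z_{α} + z_β = 2.326 + 0.524 = 2.850.
n = 2 × (2.850 / 0.460)² = 2 × 6.196² = 2 × 38.39 = 76.8.
Round up to the next whole participant.

n = 77 per group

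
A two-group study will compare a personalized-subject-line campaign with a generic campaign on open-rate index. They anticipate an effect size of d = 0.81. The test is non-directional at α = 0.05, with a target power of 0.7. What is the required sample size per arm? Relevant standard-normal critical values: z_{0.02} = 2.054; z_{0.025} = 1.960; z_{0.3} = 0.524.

For two independent groups with equal n: n = 2·((z_{α/2} + z_β) / d)².
z_{α/2} + z_β = 1.960 + 0.524 = 2.484.
n = 2 × (2.484 / 0.81)² = 2 × 3.067² = 2 × 9.40 = 18.8.
Round up to the next whole participant.

n = 19 per group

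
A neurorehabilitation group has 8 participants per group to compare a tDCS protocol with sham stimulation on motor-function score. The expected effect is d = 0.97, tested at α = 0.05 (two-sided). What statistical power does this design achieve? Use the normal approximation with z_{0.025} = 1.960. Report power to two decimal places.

For two equal groups, power = Φ(d·√(n/2) − z_{α/2}).
d·√(n/2) = 0.97 × √(8/2) = 0.97 × 2.000 = 1.940.
z_β = 1.940 − 1.960 = -0.020.
Power = Φ(-0.020) = 0.492.

power ≈ 0.49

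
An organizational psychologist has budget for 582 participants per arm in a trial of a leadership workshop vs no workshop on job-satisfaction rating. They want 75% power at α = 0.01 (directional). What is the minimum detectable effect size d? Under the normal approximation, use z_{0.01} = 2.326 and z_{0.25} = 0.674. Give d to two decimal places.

d_min ≈ 0.18

For two independent groups of n = 582 each: d_min = (z_{α} + z_β)·√(2/n).
z-sum = 2.326 + 0.674 = 3.000.
d_min = 3.000 × √(2/582) = 3.000 × 0.0586 = 0.176.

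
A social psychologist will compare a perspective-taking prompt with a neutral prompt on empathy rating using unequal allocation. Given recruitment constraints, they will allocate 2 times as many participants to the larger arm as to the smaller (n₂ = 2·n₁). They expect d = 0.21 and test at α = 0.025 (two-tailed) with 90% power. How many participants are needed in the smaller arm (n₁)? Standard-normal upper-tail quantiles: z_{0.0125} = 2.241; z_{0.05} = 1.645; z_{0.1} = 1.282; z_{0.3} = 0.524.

n₁ = 423

With allocation ratio k = n₂/n₁ = 2, Var(x̄₁−x̄₂) = σ²(1/n₁ + 1/(k·n₁)) = σ²·(k+1)/(k·n₁).
So n₁ = (1 + 1/k)·((z_{α/2} + z_β)/d)² = 1.500 × (3.523/0.21)².
n₁ = 1.500 × 281.44 = 422.2.
Round up: n₁ = 423, giving n₂ = 2 × 423 = 846.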